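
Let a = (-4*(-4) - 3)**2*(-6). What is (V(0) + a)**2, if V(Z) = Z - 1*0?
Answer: 1028196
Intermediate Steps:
V(Z) = Z (V(Z) = Z + 0 = Z)
a = -1014 (a = (16 - 3)**2*(-6) = 13**2*(-6) = 169*(-6) = -1014)
(V(0) + a)**2 = (0 - 1014)**2 = (-1014)**2 = 1028196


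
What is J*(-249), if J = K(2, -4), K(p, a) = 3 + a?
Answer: 249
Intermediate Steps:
J = -1 (J = 3 - 4 = -1)
J*(-249) = -1*(-249) = 249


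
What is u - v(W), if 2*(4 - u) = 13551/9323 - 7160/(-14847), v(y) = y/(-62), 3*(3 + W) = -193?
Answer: 16701347947/8581952022 ≈ 1.9461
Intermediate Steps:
W = -202/3 (W = -3 + (⅓)*(-193) = -3 - 193/3 = -202/3 ≈ -67.333)
v(y) = -y/62 (v(y) = y*(-1/62) = -y/62)
u = 839404271/276837162 (u = 4 - (13551/9323 - 7160/(-14847))/2 = 4 - (13551*(1/9323) - 7160*(-1/14847))/2 = 4 - (13551/9323 + 7160/14847)/2 = 4 - ½*267944377/138418581 = 4 - 267944377/276837162 = 839404271/276837162 ≈ 3.0321)
u - v(W) = 839404271/276837162 - (-1)*(-202)/(62*3) = 839404271/276837162 - 1*101/93 = 839404271/276837162 - 101/93 = 16701347947/8581952022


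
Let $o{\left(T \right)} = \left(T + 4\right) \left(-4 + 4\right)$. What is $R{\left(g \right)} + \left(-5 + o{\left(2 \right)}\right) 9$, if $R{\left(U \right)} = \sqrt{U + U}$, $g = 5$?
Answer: $-45 + \sqrt{10} \approx -41.838$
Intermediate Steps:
$R{\left(U \right)} = \sqrt{2} \sqrt{U}$ ($R{\left(U \right)} = \sqrt{2 U} = \sqrt{2} \sqrt{U}$)
$o{\left(T \right)} = 0$ ($o{\left(T \right)} = \left(4 + T\right) 0 = 0$)
$R{\left(g \right)} + \left(-5 + o{\left(2 \right)}\right) 9 = \sqrt{2} \sqrt{5} + \left(-5 + 0\right) 9 = \sqrt{10} - 45 = -45 + \sqrt{10}$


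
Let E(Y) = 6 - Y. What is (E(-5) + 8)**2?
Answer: 361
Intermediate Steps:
(E(-5) + 8)**2 = ((6 - 1*(-5)) + 8)**2 = ((6 + 5) + 8)**2 = (11 + 8)**2 = 19**2 = 361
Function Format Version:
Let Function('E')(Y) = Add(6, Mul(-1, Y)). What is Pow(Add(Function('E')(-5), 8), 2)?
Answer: 361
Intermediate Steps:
Pow(Add(Function('E')(-5), 8), 2) = Pow(Add(Add(6, Mul(-1, -5)), 8), 2) = Pow(Add(Add(6, 5), 8), 2) = Pow(Add(11, 8), 2) = Pow(19, 2) = 361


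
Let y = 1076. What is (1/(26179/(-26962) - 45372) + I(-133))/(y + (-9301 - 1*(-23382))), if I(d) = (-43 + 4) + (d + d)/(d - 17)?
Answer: -3415584174206/1390669198031325 ≈ -0.0024561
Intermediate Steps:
I(d) = -39 + 2*d/(-17 + d) (I(d) = -39 + (2*d)/(-17 + d) = -39 + 2*d/(-17 + d))
(1/(26179/(-26962) - 45372) + I(-133))/(y + (-9301 - 1*(-23382))) = (1/(26179/(-26962) - 45372) + (663 - 37*(-133))/(-17 - 133))/(1076 + (-9301 - 1*(-23382))) = (1/(26179*(-1/26962) - 45372) + (663 + 4921)/(-150))/(1076 + (-9301 + 23382)) = (1/(-26179/26962 - 45372) - 1/150*5584)/(1076 + 14081) = (1/(-1223346043/26962) - 2792/75)/15157 = (-26962/1223346043 - 2792/75)*(1/15157) = -3415584174206/91750953225*1/15157 = -3415584174206/1390669198031325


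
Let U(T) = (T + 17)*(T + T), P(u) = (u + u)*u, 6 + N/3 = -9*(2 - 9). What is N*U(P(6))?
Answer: 2191536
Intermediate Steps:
N = 171 (N = -18 + 3*(-9*(2 - 9)) = -18 + 3*(-9*(-7)) = -18 + 3*63 = -18 + 189 = 171)
P(u) = 2*u² (P(u) = (2*u)*u = 2*u²)
U(T) = 2*T*(17 + T) (U(T) = (17 + T)*(2*T) = 2*T*(17 + T))
N*U(P(6)) = 171*(2*(2*6²)*(17 + 2*6²)) = 171*(2*(2*36)*(17 + 2*36)) = 171*(2*72*(17 + 72)) = 171*(2*72*89) = 171*12816 = 2191536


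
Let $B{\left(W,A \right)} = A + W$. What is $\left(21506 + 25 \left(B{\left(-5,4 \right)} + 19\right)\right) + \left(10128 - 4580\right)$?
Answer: $27504$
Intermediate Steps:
$\left(21506 + 25 \left(B{\left(-5,4 \right)} + 19\right)\right) + \left(10128 - 4580\right) = \left(21506 + 25 \left(\left(4 - 5\right) + 19\right)\right) + \left(10128 - 4580\right) = \left(21506 + 25 \left(-1 + 19\right)\right) + \left(10128 - 4580\right) = \left(21506 + 25 \cdot 18\right) + 5548 = \left(21506 + 450\right) + 5548 = 21956 + 5548 = 27504$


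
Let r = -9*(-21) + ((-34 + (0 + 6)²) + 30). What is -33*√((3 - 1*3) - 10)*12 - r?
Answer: -221 - 396*I*√10 ≈ -221.0 - 1252.3*I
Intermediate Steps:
r = 221 (r = 189 + ((-34 + 6²) + 30) = 189 + ((-34 + 36) + 30) = 189 + (2 + 30) = 189 + 32 = 221)
-33*√((3 - 1*3) - 10)*12 - r = -33*√((3 - 1*3) - 10)*12 - 1*221 = -33*√((3 - 3) - 10)*12 - 221 = -33*√(0 - 10)*12 - 221 = -33*I*√10*12 - 221 = -396*I*√10 - 221 = -221 - 396*I*√10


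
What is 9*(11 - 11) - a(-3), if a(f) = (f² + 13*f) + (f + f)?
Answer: 36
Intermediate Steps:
a(f) = f² + 15*f (a(f) = (f² + 13*f) + 2*f = f² + 15*f)
9*(11 - 11) - a(-3) = 9*(11 - 11) - (-3)*(15 - 3) = 9*0 - (-3)*12 = 0 - 1*(-36) = 0 + 36 = 36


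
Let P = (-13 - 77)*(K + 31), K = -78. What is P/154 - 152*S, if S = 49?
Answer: -571381/77 ≈ -7420.5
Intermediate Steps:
P = 4230 (P = (-13 - 77)*(-78 + 31) = -90*(-47) = 4230)
P/154 - 152*S = 4230/154 - 152*49 = 4230*(1/154) - 7448 = 2115/77 - 7448 = -571381/77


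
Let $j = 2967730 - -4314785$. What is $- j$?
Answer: $-7282515$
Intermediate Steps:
$j = 7282515$ ($j = 2967730 + 4314785 = 7282515$)
$- j = \left(-1\right) 7282515 = -7282515$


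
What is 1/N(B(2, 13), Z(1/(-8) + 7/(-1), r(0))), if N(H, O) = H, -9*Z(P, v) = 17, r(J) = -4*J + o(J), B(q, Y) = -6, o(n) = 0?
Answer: -1/6 ≈ -0.16667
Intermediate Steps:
r(J) = -4*J (r(J) = -4*J + 0 = -4*J)
Z(P, v) = -17/9 (Z(P, v) = -1/9*17 = -17/9)
1/N(B(2, 13), Z(1/(-8) + 7/(-1), r(0))) = 1/(-6) = -1/6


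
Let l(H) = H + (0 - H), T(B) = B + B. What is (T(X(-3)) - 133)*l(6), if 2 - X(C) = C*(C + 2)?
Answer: 0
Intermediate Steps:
X(C) = 2 - C*(2 + C) (X(C) = 2 - C*(C + 2) = 2 - C*(2 + C))
T(B) = 2*B
l(H) = 0 (l(H) = H - H = 0)
(T(X(-3)) - 133)*l(6) = (2*(2 - 1*(-3)² - 2*(-3)) - 133)*0 = (2*(2 - 1*9 + 6) - 133)*0 = (2*(2 - 9 + 6) - 133)*0 = (2*(-1) - 133)*0 = (-2 - 133)*0 = -135*0 = 0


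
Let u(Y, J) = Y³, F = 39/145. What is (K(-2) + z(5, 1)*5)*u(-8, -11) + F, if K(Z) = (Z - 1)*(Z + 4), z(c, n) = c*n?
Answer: -1410521/145 ≈ -9727.7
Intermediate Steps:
K(Z) = (-1 + Z)*(4 + Z)
F = 39/145 (F = 39*(1/145) = 39/145 ≈ 0.26897)
(K(-2) + z(5, 1)*5)*u(-8, -11) + F = ((-4 + (-2)² + 3*(-2)) + (5*1)*5)*(-8)³ + 39/145 = ((-4 + 4 - 6) + 5*5)*(-512) + 39/145 = (-6 + 25)*(-512) + 39/145 = 19*(-512) + 39/145 = -9728 + 39/145 = -1410521/145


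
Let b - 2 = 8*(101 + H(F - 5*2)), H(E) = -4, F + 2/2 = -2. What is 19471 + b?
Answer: 20249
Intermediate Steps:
F = -3 (F = -1 - 2 = -3)
b = 778 (b = 2 + 8*(101 - 4) = 2 + 8*97 = 2 + 776 = 778)
19471 + b = 19471 + 778 = 20249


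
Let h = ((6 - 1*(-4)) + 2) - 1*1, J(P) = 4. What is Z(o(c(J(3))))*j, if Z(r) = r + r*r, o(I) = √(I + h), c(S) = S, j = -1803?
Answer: -27045 - 1803*√15 ≈ -34028.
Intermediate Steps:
h = 11 (h = ((6 + 4) + 2) - 1 = (10 + 2) - 1 = 12 - 1 = 11)
o(I) = √(11 + I) (o(I) = √(I + 11) = √(11 + I))
Z(r) = r + r²
Z(o(c(J(3))))*j = (√(11 + 4)*(1 + √(11 + 4)))*(-1803) = (√15*(1 + √15))*(-1803) = -1803*√15*(1 + √15)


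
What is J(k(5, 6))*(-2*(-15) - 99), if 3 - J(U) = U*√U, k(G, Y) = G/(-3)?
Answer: -207 - 115*I*√15/3 ≈ -207.0 - 148.46*I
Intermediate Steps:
k(G, Y) = -G/3 (k(G, Y) = G*(-⅓) = -G/3)
J(U) = 3 - U^(3/2) (J(U) = 3 - U*√U = 3 - U^(3/2))
J(k(5, 6))*(-2*(-15) - 99) = (3 - (-⅓*5)^(3/2))*(-2*(-15) - 99) = (3 - (-5/3)^(3/2))*(30 - 99) = (3 - (-5)*I*√15/9)*(-69) = (3 + 5*I*√15/9)*(-69) = -207 - 115*I*√15/3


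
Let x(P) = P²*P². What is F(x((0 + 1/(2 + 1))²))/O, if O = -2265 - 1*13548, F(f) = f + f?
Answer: -2/103749093 ≈ -1.9277e-8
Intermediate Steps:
x(P) = P⁴
F(f) = 2*f
O = -15813 (O = -2265 - 13548 = -15813)
F(x((0 + 1/(2 + 1))²))/O = (2*((0 + 1/(2 + 1))²)⁴)/(-15813) = (2*((0 + 1/3)²)⁴)*(-1/15813) = (2*((0 + ⅓)²)⁴)*(-1/15813) = (2*((⅓)²)⁴)*(-1/15813) = (2*(⅑)⁴)*(-1/15813) = (2*(1/6561))*(-1/15813) = (2/6561)*(-1/15813) = -2/103749093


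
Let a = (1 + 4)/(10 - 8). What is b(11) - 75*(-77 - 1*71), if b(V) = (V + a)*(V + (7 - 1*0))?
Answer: 11343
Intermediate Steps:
a = 5/2 ≈ 2.5000
b(V) = (7 + V)*(5/2 + V) (b(V) = (V + 5/2)*(V + (7 - 1*0)) = (5/2 + V)*(V + (7 + 0)) = (5/2 + V)*(V + 7) = (5/2 + V)*(7 + V) = (7 + V)*(5/2 + V))
b(11) - 75*(-77 - 1*71) = (35/2 + 11² + (19/2)*11) - 75*(-77 - 1*71) = (35/2 + 121 + 209/2) - 75*(-77 - 71) = 243 - 75*(-148) = 243 + 11100 = 11343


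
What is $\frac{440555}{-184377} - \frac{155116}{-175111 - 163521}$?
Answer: $- \frac{30146549507}{15608988066} \approx -1.9314$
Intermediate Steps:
$\frac{440555}{-184377} - \frac{155116}{-175111 - 163521} = 440555 \left(- \frac{1}{184377}\right) - \frac{155116}{-338632} = - \frac{440555}{184377} - - \frac{38779}{84658} = - \frac{440555}{184377} + \frac{38779}{84658} = - \frac{30146549507}{15608988066}$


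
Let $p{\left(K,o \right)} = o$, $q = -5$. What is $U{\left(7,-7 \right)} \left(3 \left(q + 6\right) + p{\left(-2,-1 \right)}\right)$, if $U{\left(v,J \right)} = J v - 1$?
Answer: $-100$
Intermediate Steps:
$U{\left(v,J \right)} = -1 + J v$
$U{\left(7,-7 \right)} \left(3 \left(q + 6\right) + p{\left(-2,-1 \right)}\right) = \left(-1 - 49\right) \left(3 \left(-5 + 6\right) - 1\right) = \left(-1 - 49\right) \left(3 \cdot 1 - 1\right) = - 50 \left(3 - 1\right) = \left(-50\right) 2 = -100$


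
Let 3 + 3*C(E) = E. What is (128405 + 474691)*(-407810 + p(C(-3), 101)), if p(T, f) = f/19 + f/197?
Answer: -920572376899344/3743 ≈ -2.4595e+11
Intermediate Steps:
C(E) = -1 + E/3
p(T, f) = 216*f/3743 (p(T, f) = f*(1/19) + f*(1/197) = f/19 + f/197 = 216*f/3743)
(128405 + 474691)*(-407810 + p(C(-3), 101)) = (128405 + 474691)*(-407810 + (216/3743)*101) = 603096*(-407810 + 21816/3743) = 603096*(-1526411014/3743) = -920572376899344/3743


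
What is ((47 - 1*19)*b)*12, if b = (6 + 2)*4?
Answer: 10752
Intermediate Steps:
b = 32 (b = 8*4 = 32)
((47 - 1*19)*b)*12 = ((47 - 1*19)*32)*12 = ((47 - 19)*32)*12 = (28*32)*12 = 896*12 = 10752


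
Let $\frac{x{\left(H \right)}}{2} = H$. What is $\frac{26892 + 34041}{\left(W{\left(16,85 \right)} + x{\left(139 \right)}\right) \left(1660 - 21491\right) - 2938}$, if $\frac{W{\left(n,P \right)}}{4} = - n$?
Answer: $- \frac{60933}{4246772} \approx -0.014348$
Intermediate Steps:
$x{\left(H \right)} = 2 H$
$W{\left(n,P \right)} = - 4 n$ ($W{\left(n,P \right)} = 4 \left(- n\right) = - 4 n$)
$\frac{26892 + 34041}{\left(W{\left(16,85 \right)} + x{\left(139 \right)}\right) \left(1660 - 21491\right) - 2938} = \frac{26892 + 34041}{\left(\left(-4\right) 16 + 2 \cdot 139\right) \left(1660 - 21491\right) - 2938} = \frac{60933}{\left(-64 + 278\right) \left(1660 - 21491\right) - 2938} = \frac{60933}{214 \left(-19831\right) - 2938} = \frac{60933}{-4243834 - 2938} = \frac{60933}{-4246772} = 60933 \left(- \frac{1}{4246772}\right) = - \frac{60933}{4246772}$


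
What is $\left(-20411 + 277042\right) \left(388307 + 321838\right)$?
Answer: $182245221495$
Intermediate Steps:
$\left(-20411 + 277042\right) \left(388307 + 321838\right) = 256631 \cdot 710145 = 182245221495$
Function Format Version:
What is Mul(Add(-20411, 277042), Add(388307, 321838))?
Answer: 182245221495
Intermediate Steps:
Mul(Add(-20411, 277042), Add(388307, 321838)) = Mul(256631, 710145) = 182245221495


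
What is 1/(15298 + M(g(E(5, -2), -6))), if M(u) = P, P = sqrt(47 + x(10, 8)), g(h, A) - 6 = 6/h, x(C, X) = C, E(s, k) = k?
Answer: 15298/234028747 - sqrt(57)/234028747 ≈ 6.5336e-5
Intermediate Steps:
g(h, A) = 6 + 6/h
P = sqrt(57) (P = sqrt(47 + 10) = sqrt(57) ≈ 7.5498)
M(u) = sqrt(57)
1/(15298 + M(g(E(5, -2), -6))) = 1/(15298 + sqrt(57))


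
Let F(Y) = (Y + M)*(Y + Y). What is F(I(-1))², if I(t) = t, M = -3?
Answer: 64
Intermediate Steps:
F(Y) = 2*Y*(-3 + Y) (F(Y) = (Y - 3)*(Y + Y) = (-3 + Y)*(2*Y) = 2*Y*(-3 + Y))
F(I(-1))² = (2*(-1)*(-3 - 1))² = (2*(-1)*(-4))² = 8² = 64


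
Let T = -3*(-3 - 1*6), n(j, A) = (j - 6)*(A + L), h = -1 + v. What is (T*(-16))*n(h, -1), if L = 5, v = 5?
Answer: 3456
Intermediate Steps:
h = 4 (h = -1 + 5 = 4)
n(j, A) = (-6 + j)*(5 + A) (n(j, A) = (j - 6)*(A + 5) = (-6 + j)*(5 + A))
T = 27 (T = -3*(-3 - 6) = -3*(-9) = 27)
(T*(-16))*n(h, -1) = (27*(-16))*(-30 - 6*(-1) + 5*4 - 1*4) = -432*(-30 + 6 + 20 - 4) = -432*(-8) = 3456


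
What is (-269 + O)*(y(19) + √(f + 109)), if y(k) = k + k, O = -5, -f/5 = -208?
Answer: -10412 - 274*√1149 ≈ -19700.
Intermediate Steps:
f = 1040 (f = -5*(-208) = 1040)
y(k) = 2*k
(-269 + O)*(y(19) + √(f + 109)) = (-269 - 5)*(2*19 + √(1040 + 109)) = -274*(38 + √1149) = -10412 - 274*√1149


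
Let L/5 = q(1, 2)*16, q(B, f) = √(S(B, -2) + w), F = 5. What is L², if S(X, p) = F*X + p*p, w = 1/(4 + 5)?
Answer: 524800/9 ≈ 58311.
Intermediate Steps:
w = ⅑ (w = 1/9 = ⅑ ≈ 0.11111)
S(X, p) = p² + 5*X (S(X, p) = 5*X + p*p = 5*X + p² = p² + 5*X)
q(B, f) = √(37/9 + 5*B) (q(B, f) = √(((-2)² + 5*B) + ⅑) = √((4 + 5*B) + ⅑) = √(37/9 + 5*B))
L = 80*√82/3 (L = 5*((√(37 + 45*1)/3)*16) = 5*((√(37 + 45)/3)*16) = 5*((√82/3)*16) = 5*(16*√82/3) = 80*√82/3 ≈ 241.48)
L² = (80*√82/3)² = 524800/9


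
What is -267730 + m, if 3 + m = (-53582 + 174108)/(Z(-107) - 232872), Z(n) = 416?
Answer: -4445447341/16604 ≈ -2.6773e+5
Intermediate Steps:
m = -58421/16604 (m = -3 + (-53582 + 174108)/(416 - 232872) = -3 + 120526/(-232456) = -3 + 120526*(-1/232456) = -3 - 8609/16604 = -58421/16604 ≈ -3.5185)
-267730 + m = -267730 - 58421/16604 = -4445447341/16604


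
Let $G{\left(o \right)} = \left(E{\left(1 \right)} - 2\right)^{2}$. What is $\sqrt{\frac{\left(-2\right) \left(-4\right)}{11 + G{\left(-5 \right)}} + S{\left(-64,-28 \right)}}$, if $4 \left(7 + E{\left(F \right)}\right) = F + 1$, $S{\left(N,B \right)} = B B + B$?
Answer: $\frac{2 \sqrt{2328965}}{111} \approx 27.497$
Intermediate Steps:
$S{\left(N,B \right)} = B + B^{2}$ ($S{\left(N,B \right)} = B^{2} + B = B + B^{2}$)
$E{\left(F \right)} = - \frac{27}{4} + \frac{F}{4}$ ($E{\left(F \right)} = -7 + \frac{F + 1}{4} = -7 + \frac{1 + F}{4} = -7 + \left(\frac{1}{4} + \frac{F}{4}\right) = - \frac{27}{4} + \frac{F}{4}$)
$G{\left(o \right)} = \frac{289}{4}$ ($G{\left(o \right)} = \left(\left(- \frac{27}{4} + \frac{1}{4} \cdot 1\right) - 2\right)^{2} = \left(\left(- \frac{27}{4} + \frac{1}{4}\right) - 2\right)^{2} = \left(- \frac{13}{2} - 2\right)^{2} = \left(- \frac{17}{2}\right)^{2} = \frac{289}{4}$)
$\sqrt{\frac{\left(-2\right) \left(-4\right)}{11 + G{\left(-5 \right)}} + S{\left(-64,-28 \right)}} = \sqrt{\frac{\left(-2\right) \left(-4\right)}{11 + \frac{289}{4}} - 28 \left(1 - 28\right)} = \sqrt{\frac{8}{\frac{333}{4}} - -756} = \sqrt{8 \cdot \frac{4}{333} + 756} = \sqrt{\frac{32}{333} + 756} = \sqrt{\frac{251780}{333}} = \frac{2 \sqrt{2328965}}{111}$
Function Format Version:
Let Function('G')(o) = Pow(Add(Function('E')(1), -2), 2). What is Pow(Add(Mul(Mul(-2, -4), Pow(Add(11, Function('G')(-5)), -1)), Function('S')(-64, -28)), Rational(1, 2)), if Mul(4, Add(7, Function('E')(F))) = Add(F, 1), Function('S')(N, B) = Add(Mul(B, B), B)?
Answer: Mul(Rational(2, 111), Pow(2328965, Rational(1, 2))) ≈ 27.497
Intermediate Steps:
Function('S')(N, B) = Add(B, Pow(B, 2)) (Function('S')(N, B) = Add(Pow(B, 2), B) = Add(B, Pow(B, 2)))
Function('E')(F) = Add(Rational(-27, 4), Mul(Rational(1, 4), F)) (Function('E')(F) = Add(-7, Mul(Rational(1, 4), Add(F, 1))) = Add(-7, Mul(Rational(1, 4), Add(1, F))) = Add(-7, Add(Rational(1, 4), Mul(Rational(1, 4), F))) = Add(Rational(-27, 4), Mul(Rational(1, 4), F)))
Function('G')(o) = Rational(289, 4) (Function('G')(o) = Pow(Add(Add(Rational(-27, 4), Mul(Rational(1, 4), 1)), -2), 2) = Pow(Add(Add(Rational(-27, 4), Rational(1, 4)), -2), 2) = Pow(Add(Rational(-13, 2), -2), 2) = Pow(Rational(-17, 2), 2) = Rational(289, 4))
Pow(Add(Mul(Mul(-2, -4), Pow(Add(11, Function('G')(-5)), -1)), Function('S')(-64, -28)), Rational(1, 2)) = Pow(Add(Mul(Mul(-2, -4), Pow(Add(11, Rational(289, 4)), -1)), Mul(-28, Add(1, -28))), Rational(1, 2)) = Pow(Add(Mul(8, Pow(Rational(333, 4), -1)), Mul(-28, -27)), Rational(1, 2)) = Pow(Add(Mul(8, Rational(4, 333)), 756), Rational(1, 2)) = Pow(Add(Rational(32, 333), 756), Rational(1, 2)) = Pow(Rational(251780, 333), Rational(1, 2)) = Mul(Rational(2, 111), Pow(2328965, Rational(1, 2)))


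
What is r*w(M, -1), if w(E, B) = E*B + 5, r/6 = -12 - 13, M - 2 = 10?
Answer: 1050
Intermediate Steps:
M = 12 (M = 2 + 10 = 12)
r = -150 (r = 6*(-12 - 13) = 6*(-25) = -150)
w(E, B) = 5 + B*E (w(E, B) = B*E + 5 = 5 + B*E)
r*w(M, -1) = -150*(5 - 1*12) = -150*(5 - 12) = -150*(-7) = 1050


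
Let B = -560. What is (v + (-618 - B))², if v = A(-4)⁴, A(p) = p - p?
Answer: 3364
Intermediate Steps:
A(p) = 0
v = 0 (v = 0⁴ = 0)
(v + (-618 - B))² = (0 + (-618 - 1*(-560)))² = (0 + (-618 + 560))² = (0 - 58)² = (-58)² = 3364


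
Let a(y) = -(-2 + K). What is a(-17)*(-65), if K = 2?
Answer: 0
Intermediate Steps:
a(y) = 0 (a(y) = -(-2 + 2) = -1*0 = 0)
a(-17)*(-65) = 0*(-65) = 0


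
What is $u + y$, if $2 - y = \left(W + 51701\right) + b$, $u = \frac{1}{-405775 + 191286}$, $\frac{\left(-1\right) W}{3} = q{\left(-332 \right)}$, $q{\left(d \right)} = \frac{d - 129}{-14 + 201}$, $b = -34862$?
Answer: $- \frac{3612937595}{214489} \approx -16844.0$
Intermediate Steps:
$q{\left(d \right)} = - \frac{129}{187} + \frac{d}{187}$ ($q{\left(d \right)} = \frac{-129 + d}{187} = \left(-129 + d\right) \frac{1}{187} = - \frac{129}{187} + \frac{d}{187}$)
$W = \frac{1383}{187}$ ($W = - 3 \left(- \frac{129}{187} + \frac{1}{187} \left(-332\right)\right) = - 3 \left(- \frac{129}{187} - \frac{332}{187}\right) = \left(-3\right) \left(- \frac{461}{187}\right) = \frac{1383}{187} \approx 7.3957$)
$u = - \frac{1}{214489}$ ($u = \frac{1}{-214489} = - \frac{1}{214489} \approx -4.6622 \cdot 10^{-6}$)
$y = - \frac{3149902}{187}$ ($y = 2 - \left(\left(\frac{1383}{187} + 51701\right) - 34862\right) = 2 - \left(\frac{9669470}{187} - 34862\right) = 2 - \frac{3150276}{187} = - \frac{3149902}{187} \approx -16844.0$)
$u + y = - \frac{1}{214489} - \frac{3149902}{187} = - \frac{3612937595}{214489}$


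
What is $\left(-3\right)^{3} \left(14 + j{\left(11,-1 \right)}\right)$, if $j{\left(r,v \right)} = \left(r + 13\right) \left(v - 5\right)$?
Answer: $3510$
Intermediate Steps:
$j{\left(r,v \right)} = \left(-5 + v\right) \left(13 + r\right)$ ($j{\left(r,v \right)} = \left(13 + r\right) \left(-5 + v\right) = \left(-5 + v\right) \left(13 + r\right)$)
$\left(-3\right)^{3} \left(14 + j{\left(11,-1 \right)}\right) = \left(-3\right)^{3} \left(14 + \left(-65 - 55 + 13 \left(-1\right) + 11 \left(-1\right)\right)\right) = - 27 \left(14 - 144\right) = \left(-27\right) \left(-130\right) = 3510$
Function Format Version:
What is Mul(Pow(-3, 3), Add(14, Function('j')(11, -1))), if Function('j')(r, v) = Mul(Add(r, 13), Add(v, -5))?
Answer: 3510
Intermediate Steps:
Function('j')(r, v) = Mul(Add(-5, v), Add(13, r)) (Function('j')(r, v) = Mul(Add(13, r), Add(-5, v)) = Mul(Add(-5, v), Add(13, r)))
Mul(Pow(-3, 3), Add(14, Function('j')(11, -1))) = Mul(Pow(-3, 3), Add(14, Add(-65, Mul(-5, 11), Mul(13, -1), Mul(11, -1)))) = Mul(-27, Add(14, Add(-65, -55, -13, -11))) = Mul(-27, Add(14, -144)) = Mul(-27, -130) = 3510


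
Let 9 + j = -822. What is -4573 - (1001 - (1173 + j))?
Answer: -5232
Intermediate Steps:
j = -831 (j = -9 - 822 = -831)
-4573 - (1001 - (1173 + j)) = -4573 - (1001 - (1173 - 831)) = -4573 - (1001 - 1*342) = -4573 - (1001 - 342) = -4573 - 1*659 = -4573 - 659 = -5232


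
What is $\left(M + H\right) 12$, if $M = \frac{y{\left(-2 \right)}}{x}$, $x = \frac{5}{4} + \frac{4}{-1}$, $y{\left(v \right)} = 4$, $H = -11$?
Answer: $- \frac{1644}{11} \approx -149.45$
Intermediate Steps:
$x = - \frac{11}{4}$ ($x = 5 \cdot \frac{1}{4} + 4 \left(-1\right) = \frac{5}{4} - 4 = - \frac{11}{4} \approx -2.75$)
$M = - \frac{16}{11}$ ($M = \frac{4}{- \frac{11}{4}} = 4 \left(- \frac{4}{11}\right) = - \frac{16}{11} \approx -1.4545$)
$\left(M + H\right) 12 = \left(- \frac{16}{11} - 11\right) 12 = \left(- \frac{137}{11}\right) 12 = - \frac{1644}{11}$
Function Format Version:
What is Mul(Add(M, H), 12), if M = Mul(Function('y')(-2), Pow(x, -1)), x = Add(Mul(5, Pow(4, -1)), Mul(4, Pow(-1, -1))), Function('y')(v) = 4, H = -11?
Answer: Rational(-1644, 11) ≈ -149.45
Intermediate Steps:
x = Rational(-11, 4) (x = Add(Mul(5, Rational(1, 4)), Mul(4, -1)) = Add(Rational(5, 4), -4) = Rational(-11, 4) ≈ -2.7500)
M = Rational(-16, 11) (M = Mul(4, Pow(Rational(-11, 4), -1)) = Mul(4, Rational(-4, 11)) = Rational(-16, 11) ≈ -1.4545)
Mul(Add(M, H), 12) = Mul(Add(Rational(-16, 11), -11), 12) = Mul(Rational(-137, 11), 12) = Rational(-1644, 11)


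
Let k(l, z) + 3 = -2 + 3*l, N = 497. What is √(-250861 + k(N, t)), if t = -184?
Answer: 25*I*√399 ≈ 499.37*I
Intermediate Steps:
k(l, z) = -5 + 3*l (k(l, z) = -3 + (-2 + 3*l) = -5 + 3*l)
√(-250861 + k(N, t)) = √(-250861 + (-5 + 3*497)) = √(-250861 + (-5 + 1491)) = √(-250861 + 1486) = √(-249375) = 25*I*√399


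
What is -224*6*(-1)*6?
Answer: 8064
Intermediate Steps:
-224*6*(-1)*6 = -(-1344)*6 = -224*(-36) = 8064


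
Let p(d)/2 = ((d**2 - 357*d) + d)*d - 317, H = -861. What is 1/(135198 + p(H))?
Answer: -1/1804240750 ≈ -5.5425e-10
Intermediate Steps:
p(d) = -634 + 2*d*(d**2 - 356*d) (p(d) = 2*(((d**2 - 357*d) + d)*d - 317) = 2*((d**2 - 356*d)*d - 317) = 2*(d*(d**2 - 356*d) - 317) = 2*(-317 + d*(d**2 - 356*d)) = -634 + 2*d*(d**2 - 356*d))
1/(135198 + p(H)) = 1/(135198 + (-634 - 712*(-861)**2 + 2*(-861)**3)) = 1/(135198 + (-634 - 712*741321 + 2*(-638277381))) = 1/(135198 + (-634 - 527820552 - 1276554762)) = 1/(135198 - 1804375948) = 1/(-1804240750) = -1/1804240750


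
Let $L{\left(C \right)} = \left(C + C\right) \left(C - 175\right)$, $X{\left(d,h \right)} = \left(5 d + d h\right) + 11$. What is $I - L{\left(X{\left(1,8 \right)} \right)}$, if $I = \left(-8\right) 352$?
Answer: $4432$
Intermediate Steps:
$X{\left(d,h \right)} = 11 + 5 d + d h$
$L{\left(C \right)} = 2 C \left(-175 + C\right)$
$I = -2816$
$I - L{\left(X{\left(1,8 \right)} \right)} = -2816 - 2 \left(11 + 5 \cdot 1 + 1 \cdot 8\right) \left(-175 + \left(11 + 5 \cdot 1 + 1 \cdot 8\right)\right) = -2816 - 2 \left(11 + 5 + 8\right) \left(-175 + \left(11 + 5 + 8\right)\right) = -2816 - 2 \cdot 24 \left(-175 + 24\right) = -2816 - 2 \cdot 24 \left(-151\right) = -2816 - -7248 = -2816 + 7248 = 4432$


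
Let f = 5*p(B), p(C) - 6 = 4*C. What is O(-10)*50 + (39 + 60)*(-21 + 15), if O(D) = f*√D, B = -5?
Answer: -594 - 3500*I*√10 ≈ -594.0 - 11068.0*I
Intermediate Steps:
p(C) = 6 + 4*C
f = -70 (f = 5*(6 + 4*(-5)) = 5*(6 - 20) = 5*(-14) = -70)
O(D) = -70*√D
O(-10)*50 + (39 + 60)*(-21 + 15) = -70*I*√10*50 + (39 + 60)*(-21 + 15) = -70*I*√10*50 + 99*(-6) = -70*I*√10*50 - 594 = -3500*I*√10 - 594 = -594 - 3500*I*√10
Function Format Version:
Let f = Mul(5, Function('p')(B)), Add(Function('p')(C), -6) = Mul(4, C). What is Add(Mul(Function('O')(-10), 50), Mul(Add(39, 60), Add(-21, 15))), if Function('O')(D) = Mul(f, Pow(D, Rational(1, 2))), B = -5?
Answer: Add(-594, Mul(-3500, I, Pow(10, Rational(1, 2)))) ≈ Add(-594.00, Mul(-11068., I))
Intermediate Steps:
Function('p')(C) = Add(6, Mul(4, C))
f = -70 (f = Mul(5, Add(6, Mul(4, -5))) = Mul(5, Add(6, -20)) = Mul(5, -14) = -70)
Function('O')(D) = Mul(-70, Pow(D, Rational(1, 2)))
Add(Mul(Function('O')(-10), 50), Mul(Add(39, 60), Add(-21, 15))) = Add(Mul(Mul(-70, Pow(-10, Rational(1, 2))), 50), Mul(Add(39, 60), Add(-21, 15))) = Add(Mul(Mul(-70, Mul(I, Pow(10, Rational(1, 2)))), 50), Mul(99, -6)) = Add(Mul(Mul(-70, I, Pow(10, Rational(1, 2))), 50), -594) = Add(Mul(-3500, I, Pow(10, Rational(1, 2))), -594) = Add(-594, Mul(-3500, I, Pow(10, Rational(1, 2))))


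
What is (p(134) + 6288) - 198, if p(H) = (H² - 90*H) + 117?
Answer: 12103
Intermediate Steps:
p(H) = 117 + H² - 90*H
(p(134) + 6288) - 198 = ((117 + 134² - 90*134) + 6288) - 198 = ((117 + 17956 - 12060) + 6288) - 198 = (6013 + 6288) - 198 = 12301 - 198 = 12103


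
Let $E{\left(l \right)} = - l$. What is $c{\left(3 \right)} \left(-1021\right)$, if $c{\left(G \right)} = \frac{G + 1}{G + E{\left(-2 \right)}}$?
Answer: $- \frac{4084}{5} \approx -816.8$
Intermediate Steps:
$c{\left(G \right)} = \frac{1 + G}{2 + G}$ ($c{\left(G \right)} = \frac{G + 1}{G - -2} = \frac{1 + G}{G + 2} = \frac{1 + G}{2 + G}$)
$c{\left(3 \right)} \left(-1021\right) = \frac{1 + 3}{2 + 3} \left(-1021\right) = \frac{1}{5} \cdot 4 \left(-1021\right) = \frac{4}{5} \left(-1021\right) = - \frac{4084}{5}$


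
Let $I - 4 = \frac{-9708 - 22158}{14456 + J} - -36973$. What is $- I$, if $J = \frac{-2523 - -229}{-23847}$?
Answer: $- \frac{6373244329700}{172367263} \approx -36975.0$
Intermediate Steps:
$J = \frac{2294}{23847}$ ($J = \left(-2523 + 229\right) \left(- \frac{1}{23847}\right) = \left(-2294\right) \left(- \frac{1}{23847}\right) = \frac{2294}{23847} \approx 0.096197$)
$I = \frac{6373244329700}{172367263}$ ($I = 4 + \left(\frac{-9708 - 22158}{14456 + \frac{2294}{23847}} - -36973\right) = 4 + \left(- \frac{31866}{\frac{344734526}{23847}} + 36973\right) = 4 + \left(\left(-31866\right) \frac{23847}{344734526} + 36973\right) = 4 + \left(- \frac{379954251}{172367263} + 36973\right) = 4 + \frac{6372554860648}{172367263} = \frac{6373244329700}{172367263} \approx 36975.0$)
$- I = \left(-1\right) \frac{6373244329700}{172367263} = - \frac{6373244329700}{172367263}$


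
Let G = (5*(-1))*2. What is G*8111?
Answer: -81110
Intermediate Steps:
G = -10 (G = -5*2 = -10)
G*8111 = -10*8111 = -81110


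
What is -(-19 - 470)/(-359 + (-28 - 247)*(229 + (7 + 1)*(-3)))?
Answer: -489/56734 ≈ -0.0086192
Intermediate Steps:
-(-19 - 470)/(-359 + (-28 - 247)*(229 + (7 + 1)*(-3))) = -(-489)/(-359 - 275*(229 + 8*(-3))) = -(-489)/(-359 - 275*(229 - 24)) = -(-489)/(-359 - 275*205) = -(-489)/(-359 - 56375) = -(-489)/(-56734) = -(-489)*(-1)/56734 = -1*489/56734 = -489/56734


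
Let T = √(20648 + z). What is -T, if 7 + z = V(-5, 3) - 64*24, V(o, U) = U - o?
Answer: -√19113 ≈ -138.25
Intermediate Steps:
z = -1535 (z = -7 + ((3 - 1*(-5)) - 64*24) = -7 + ((3 + 5) - 1536) = -7 + (8 - 1536) = -7 - 1528 = -1535)
T = √19113 (T = √(20648 - 1535) = √19113 ≈ 138.25)
-T = -√19113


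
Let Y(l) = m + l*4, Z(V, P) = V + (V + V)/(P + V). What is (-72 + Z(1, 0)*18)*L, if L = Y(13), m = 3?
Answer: -990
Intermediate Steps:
Z(V, P) = V + 2*V/(P + V) (Z(V, P) = V + (2*V)/(P + V) = V + 2*V/(P + V))
Y(l) = 3 + 4*l (Y(l) = 3 + l*4 = 3 + 4*l)
L = 55 (L = 3 + 4*13 = 3 + 52 = 55)
(-72 + Z(1, 0)*18)*L = (-72 + (1*(2 + 0 + 1)/(0 + 1))*18)*55 = (-72 + (1*3/1)*18)*55 = (-72 + (1*1*3)*18)*55 = (-72 + 3*18)*55 = (-72 + 54)*55 = -18*55 = -990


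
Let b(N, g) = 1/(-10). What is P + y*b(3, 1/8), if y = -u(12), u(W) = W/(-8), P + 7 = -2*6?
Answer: -383/20 ≈ -19.150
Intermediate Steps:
P = -19 (P = -7 - 2*6 = -7 - 12 = -19)
u(W) = -W/8 (u(W) = W*(-⅛) = -W/8)
b(N, g) = -⅒
y = 3/2 (y = -(-1)*12/8 = -1*(-3/2) = 3/2 ≈ 1.5000)
P + y*b(3, 1/8) = -19 + (3/2)*(-⅒) = -19 - 3/20 = -383/20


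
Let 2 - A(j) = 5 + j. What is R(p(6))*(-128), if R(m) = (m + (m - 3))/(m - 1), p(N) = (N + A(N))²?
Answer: -240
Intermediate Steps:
A(j) = -3 - j (A(j) = 2 - (5 + j) = 2 + (-5 - j) = -3 - j)
p(N) = 9 (p(N) = (N + (-3 - N))² = (-3)² = 9)
R(m) = (-3 + 2*m)/(-1 + m) (R(m) = (m + (-3 + m))/(-1 + m) = (-3 + 2*m)/(-1 + m))
R(p(6))*(-128) = ((-3 + 2*9)/(-1 + 9))*(-128) = ((-3 + 18)/8)*(-128) = ((⅛)*15)*(-128) = (15/8)*(-128) = -240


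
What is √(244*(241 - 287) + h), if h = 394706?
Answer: √383482 ≈ 619.26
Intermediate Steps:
√(244*(241 - 287) + h) = √(244*(241 - 287) + 394706) = √(244*(-46) + 394706) = √(-11224 + 394706) = √383482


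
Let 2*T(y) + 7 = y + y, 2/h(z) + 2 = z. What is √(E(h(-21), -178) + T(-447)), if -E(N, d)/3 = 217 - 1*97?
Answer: I*√3242/2 ≈ 28.469*I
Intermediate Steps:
h(z) = 2/(-2 + z)
T(y) = -7/2 + y (T(y) = -7/2 + (y + y)/2 = -7/2 + (2*y)/2 = -7/2 + y)
E(N, d) = -360 (E(N, d) = -3*(217 - 1*97) = -3*(217 - 97) = -3*120 = -360)
√(E(h(-21), -178) + T(-447)) = √(-360 + (-7/2 - 447)) = √(-360 - 901/2) = √(-1621/2) = I*√3242/2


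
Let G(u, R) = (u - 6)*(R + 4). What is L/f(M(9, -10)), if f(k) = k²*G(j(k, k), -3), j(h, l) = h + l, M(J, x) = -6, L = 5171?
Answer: -5171/648 ≈ -7.9799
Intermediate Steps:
G(u, R) = (-6 + u)*(4 + R)
f(k) = k²*(-6 + 2*k) (f(k) = k²*(-24 - 6*(-3) + 4*(k + k) - 3*(k + k)) = k²*(-24 + 18 + 4*(2*k) - 6*k) = k²*(-24 + 18 + 8*k - 6*k) = k²*(-6 + 2*k))
L/f(M(9, -10)) = 5171/((2*(-6)²*(-3 - 6))) = 5171/((2*36*(-9))) = 5171/(-648) = 5171*(-1/648) = -5171/648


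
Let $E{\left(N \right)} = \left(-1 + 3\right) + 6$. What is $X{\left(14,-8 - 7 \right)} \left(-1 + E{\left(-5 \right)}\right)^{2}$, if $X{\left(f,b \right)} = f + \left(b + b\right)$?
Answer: $-784$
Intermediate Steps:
$E{\left(N \right)} = 8$ ($E{\left(N \right)} = 2 + 6 = 8$)
$X{\left(f,b \right)} = f + 2 b$
$X{\left(14,-8 - 7 \right)} \left(-1 + E{\left(-5 \right)}\right)^{2} = \left(14 + 2 \left(-8 - 7\right)\right) \left(-1 + 8\right)^{2} = \left(14 + 2 \left(-8 - 7\right)\right) 7^{2} = \left(14 + 2 \left(-15\right)\right) 49 = \left(14 - 30\right) 49 = \left(-16\right) 49 = -784$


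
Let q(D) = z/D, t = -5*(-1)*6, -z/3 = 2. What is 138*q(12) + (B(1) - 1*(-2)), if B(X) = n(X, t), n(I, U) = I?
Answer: -66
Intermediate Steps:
z = -6 (z = -3*2 = -6)
t = 30 (t = 5*6 = 30)
B(X) = X
q(D) = -6/D
138*q(12) + (B(1) - 1*(-2)) = 138*(-6/12) + (1 - 1*(-2)) = 138*(-6*1/12) + (1 + 2) = 138*(-1/2) + 3 = -69 + 3 = -66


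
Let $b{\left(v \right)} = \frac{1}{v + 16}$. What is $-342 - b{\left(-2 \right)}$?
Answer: $- \frac{4789}{14} \approx -342.07$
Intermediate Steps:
$b{\left(v \right)} = \frac{1}{16 + v}$
$-342 - b{\left(-2 \right)} = -342 - \frac{1}{16 - 2} = -342 - \frac{1}{14} = - \frac{4789}{14}$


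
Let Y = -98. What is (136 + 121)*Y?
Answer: -25186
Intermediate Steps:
(136 + 121)*Y = (136 + 121)*(-98) = 257*(-98) = -25186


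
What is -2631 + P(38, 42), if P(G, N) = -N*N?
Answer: -4395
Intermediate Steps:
P(G, N) = -N²
-2631 + P(38, 42) = -2631 - 1*42² = -2631 - 1*1764 = -2631 - 1764 = -4395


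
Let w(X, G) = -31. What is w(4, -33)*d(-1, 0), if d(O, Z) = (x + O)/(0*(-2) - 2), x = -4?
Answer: -155/2 ≈ -77.500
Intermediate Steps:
d(O, Z) = 2 - O/2 (d(O, Z) = (-4 + O)/(0*(-2) - 2) = (-4 + O)/(0 - 2) = (-4 + O)/(-2) = (-4 + O)*(-½) = 2 - O/2)
w(4, -33)*d(-1, 0) = -31*(2 - ½*(-1)) = -31*(2 + ½) = -31*5/2 = -155/2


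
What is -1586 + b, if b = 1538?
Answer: -48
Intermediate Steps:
-1586 + b = -1586 + 1538 = -48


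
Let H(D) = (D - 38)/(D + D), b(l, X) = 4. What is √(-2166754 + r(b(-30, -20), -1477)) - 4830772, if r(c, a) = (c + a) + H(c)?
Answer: -4830772 + 5*I*√346917/2 ≈ -4.8308e+6 + 1472.5*I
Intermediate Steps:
H(D) = (-38 + D)/(2*D) (H(D) = (-38 + D)/((2*D)) = (-38 + D)*(1/(2*D)) = (-38 + D)/(2*D))
r(c, a) = a + c + (-38 + c)/(2*c) (r(c, a) = (c + a) + (-38 + c)/(2*c) = (a + c) + (-38 + c)/(2*c) = a + c + (-38 + c)/(2*c))
√(-2166754 + r(b(-30, -20), -1477)) - 4830772 = √(-2166754 + (½ - 1477 + 4 - 19/4)) - 4830772 = √(-2166754 - 5909/4) - 4830772 = √(-8672925/4) - 4830772 = 5*I*√346917/2 - 4830772 = -4830772 + 5*I*√346917/2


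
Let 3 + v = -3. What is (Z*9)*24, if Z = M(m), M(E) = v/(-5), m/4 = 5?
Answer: 1296/5 ≈ 259.20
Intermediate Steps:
v = -6 (v = -3 - 3 = -6)
m = 20 (m = 4*5 = 20)
M(E) = 6/5 (M(E) = -6/(-5) = -6*(-⅕) = 6/5)
Z = 6/5 ≈ 1.2000
(Z*9)*24 = ((6/5)*9)*24 = (54/5)*24 = 1296/5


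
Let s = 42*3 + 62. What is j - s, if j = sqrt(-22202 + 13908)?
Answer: -188 + I*sqrt(8294) ≈ -188.0 + 91.071*I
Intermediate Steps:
s = 188 (s = 126 + 62 = 188)
j = I*sqrt(8294) (j = sqrt(-8294) = I*sqrt(8294) ≈ 91.071*I)
j - s = I*sqrt(8294) - 1*188 = I*sqrt(8294) - 188 = -188 + I*sqrt(8294)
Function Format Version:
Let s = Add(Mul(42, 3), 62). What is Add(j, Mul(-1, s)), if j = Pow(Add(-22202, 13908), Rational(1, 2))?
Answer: Add(-188, Mul(I, Pow(8294, Rational(1, 2)))) ≈ Add(-188.00, Mul(91.071, I))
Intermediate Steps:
s = 188 (s = Add(126, 62) = 188)
j = Mul(I, Pow(8294, Rational(1, 2))) (j = Pow(-8294, Rational(1, 2)) = Mul(I, Pow(8294, Rational(1, 2))) ≈ Mul(91.071, I))
Add(j, Mul(-1, s)) = Add(Mul(I, Pow(8294, Rational(1, 2))), Mul(-1, 188)) = Add(Mul(I, Pow(8294, Rational(1, 2))), -188) = Add(-188, Mul(I, Pow(8294, Rational(1, 2))))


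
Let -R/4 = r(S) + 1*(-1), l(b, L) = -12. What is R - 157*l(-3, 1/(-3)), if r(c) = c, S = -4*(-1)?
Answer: 1872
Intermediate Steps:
S = 4
R = -12 (R = -4*(4 + 1*(-1)) = -4*(4 - 1) = -4*3 = -12)
R - 157*l(-3, 1/(-3)) = -12 - 157*(-12) = -12 + 1884 = 1872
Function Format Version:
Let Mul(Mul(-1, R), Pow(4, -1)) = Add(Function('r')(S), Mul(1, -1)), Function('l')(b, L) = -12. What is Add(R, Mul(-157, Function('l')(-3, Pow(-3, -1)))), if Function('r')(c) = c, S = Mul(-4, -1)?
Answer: 1872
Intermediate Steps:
S = 4
R = -12 (R = Mul(-4, Add(4, Mul(1, -1))) = Mul(-4, Add(4, -1)) = Mul(-4, 3) = -12)
Add(R, Mul(-157, Function('l')(-3, Pow(-3, -1)))) = Add(-12, Mul(-157, -12)) = Add(-12, 1884) = 1872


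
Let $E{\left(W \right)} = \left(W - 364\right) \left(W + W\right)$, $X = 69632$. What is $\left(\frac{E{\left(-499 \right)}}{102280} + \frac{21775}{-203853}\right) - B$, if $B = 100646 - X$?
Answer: $- \frac{24864276349463}{801926340} \approx -31006.0$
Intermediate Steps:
$E{\left(W \right)} = 2 W \left(-364 + W\right)$ ($E{\left(W \right)} = \left(-364 + W\right) 2 W = 2 W \left(-364 + W\right)$)
$B = 31014$ ($B = 100646 - 69632 = 31014$)
$\left(\frac{E{\left(-499 \right)}}{102280} + \frac{21775}{-203853}\right) - B = \left(\frac{2 \left(-499\right) \left(-364 - 499\right)}{102280} + \frac{21775}{-203853}\right) - 31014 = \left(2 \left(-499\right) \left(-863\right) \frac{1}{102280} + 21775 \left(- \frac{1}{203853}\right)\right) - 31014 = \left(861274 \cdot \frac{1}{102280} - \frac{1675}{15681}\right) - 31014 = \left(\frac{430637}{51140} - \frac{1675}{15681}\right) - 31014 = \frac{6667159297}{801926340} - 31014 = - \frac{24864276349463}{801926340}$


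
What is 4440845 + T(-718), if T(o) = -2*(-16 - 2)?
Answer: 4440881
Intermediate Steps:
T(o) = 36 (T(o) = -2*(-18) = 36)
4440845 + T(-718) = 4440845 + 36 = 4440881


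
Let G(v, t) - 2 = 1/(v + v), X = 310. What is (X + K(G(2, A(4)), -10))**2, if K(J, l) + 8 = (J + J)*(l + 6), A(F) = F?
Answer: 80656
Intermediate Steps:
G(v, t) = 2 + 1/(2*v) (G(v, t) = 2 + 1/(v + v) = 2 + 1/(2*v))
K(J, l) = -8 + 2*J*(6 + l) (K(J, l) = -8 + (J + J)*(l + 6) = -8 + (2*J)*(6 + l) = -8 + 2*J*(6 + l))
(X + K(G(2, A(4)), -10))**2 = (310 + (-8 + 12*(2 + (1/2)/2) + 2*(2 + (1/2)/2)*(-10)))**2 = (310 + (-8 + 12*(2 + (1/2)*(1/2)) + 2*(2 + (1/2)*(1/2))*(-10)))**2 = (310 + (-8 + 12*(2 + 1/4) + 2*(2 + 1/4)*(-10)))**2 = (310 + (-8 + 12*(9/4) + 2*(9/4)*(-10)))**2 = (310 + (-8 + 27 - 45))**2 = (310 - 26)**2 = 284**2 = 80656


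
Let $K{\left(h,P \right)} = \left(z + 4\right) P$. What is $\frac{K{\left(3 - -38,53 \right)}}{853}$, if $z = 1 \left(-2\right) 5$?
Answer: $- \frac{318}{853} \approx -0.3728$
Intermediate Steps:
$z = -10$ ($z = \left(-2\right) 5 = -10$)
$K{\left(h,P \right)} = - 6 P$ ($K{\left(h,P \right)} = \left(-10 + 4\right) P = - 6 P$)
$\frac{K{\left(3 - -38,53 \right)}}{853} = \frac{\left(-6\right) 53}{853} = \left(-318\right) \frac{1}{853} = - \frac{318}{853}$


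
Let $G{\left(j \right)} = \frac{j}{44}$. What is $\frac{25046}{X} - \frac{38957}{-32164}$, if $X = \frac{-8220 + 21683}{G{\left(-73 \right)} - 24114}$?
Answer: $- \frac{19426557175623}{433023932} \approx -44863.0$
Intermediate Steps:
$G{\left(j \right)} = \frac{j}{44}$ ($G{\left(j \right)} = j \frac{1}{44} = \frac{j}{44}$)
$X = - \frac{592372}{1061089}$ ($X = \frac{-8220 + 21683}{\frac{1}{44} \left(-73\right) - 24114} = \frac{13463}{- \frac{73}{44} - 24114} = \frac{13463}{- \frac{1061089}{44}} = 13463 \left(- \frac{44}{1061089}\right) = - \frac{592372}{1061089} \approx -0.55827$)
$\frac{25046}{X} - \frac{38957}{-32164} = \frac{25046}{- \frac{592372}{1061089}} - \frac{38957}{-32164} = 25046 \left(- \frac{1061089}{592372}\right) - - \frac{38957}{32164} = - \frac{13288017547}{296186} + \frac{38957}{32164} = - \frac{19426557175623}{433023932}$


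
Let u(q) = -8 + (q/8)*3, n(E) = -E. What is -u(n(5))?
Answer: 79/8 ≈ 9.8750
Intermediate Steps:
u(q) = -8 + 3*q/8 (u(q) = -8 + (q*(⅛))*3 = -8 + (q/8)*3 = -8 + 3*q/8)
-u(n(5)) = -(-8 + 3*(-1*5)/8) = -(-8 + (3/8)*(-5)) = -(-8 - 15/8) = -1*(-79/8) = 79/8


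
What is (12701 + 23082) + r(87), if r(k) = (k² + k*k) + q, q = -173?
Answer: 50748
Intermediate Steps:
r(k) = -173 + 2*k² (r(k) = (k² + k*k) - 173 = (k² + k²) - 173 = 2*k² - 173 = -173 + 2*k²)
(12701 + 23082) + r(87) = (12701 + 23082) + (-173 + 2*87²) = 35783 + (-173 + 2*7569) = 35783 + (-173 + 15138) = 35783 + 14965 = 50748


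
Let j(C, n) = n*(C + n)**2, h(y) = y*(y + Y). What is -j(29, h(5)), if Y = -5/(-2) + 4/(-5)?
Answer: -1046875/8 ≈ -1.3086e+5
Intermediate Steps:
Y = 17/10 (Y = -5*(-1/2) + 4*(-1/5) = 5/2 - 4/5 = 17/10 ≈ 1.7000)
h(y) = y*(17/10 + y) (h(y) = y*(y + 17/10) = y*(17/10 + y))
-j(29, h(5)) = -(1/10)*5*(17 + 10*5)*(29 + (1/10)*5*(17 + 10*5))**2 = -(1/10)*5*(17 + 50)*(29 + (1/10)*5*(17 + 50))**2 = -(1/10)*5*67*(29 + (1/10)*5*67)**2 = -67*(29 + 67/2)**2/2 = -67*(125/2)**2/2 = -67*15625/(2*4) = -1*1046875/8 = -1046875/8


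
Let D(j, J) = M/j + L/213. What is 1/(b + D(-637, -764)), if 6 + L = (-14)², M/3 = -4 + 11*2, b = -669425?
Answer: -135681/90828143897 ≈ -1.4938e-6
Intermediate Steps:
M = 54 (M = 3*(-4 + 11*2) = 3*(-4 + 22) = 3*18 = 54)
L = 190 (L = -6 + (-14)² = -6 + 196 = 190)
D(j, J) = 190/213 + 54/j (D(j, J) = 54/j + 190/213 = 190/213 + 54/j)
1/(b + D(-637, -764)) = 1/(-669425 + (190/213 + 54/(-637))) = 1/(-669425 + (190/213 + 54*(-1/637))) = 1/(-669425 + (190/213 - 54/637)) = 1/(-669425 + 109528/135681) = 1/(-90828143897/135681) = -135681/90828143897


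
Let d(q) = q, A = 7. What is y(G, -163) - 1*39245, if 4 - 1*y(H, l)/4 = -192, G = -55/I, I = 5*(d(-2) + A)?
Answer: -38461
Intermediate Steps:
I = 25 (I = 5*(-2 + 7) = 5*5 = 25)
G = -11/5 (G = -55/25 = -55*1/25 = -11/5 ≈ -2.2000)
y(H, l) = 784 (y(H, l) = 16 - 4*(-192) = 16 + 768 = 784)
y(G, -163) - 1*39245 = 784 - 1*39245 = 784 - 39245 = -38461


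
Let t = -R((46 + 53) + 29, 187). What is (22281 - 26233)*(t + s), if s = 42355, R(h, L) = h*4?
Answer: -165363536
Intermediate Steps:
R(h, L) = 4*h
t = -512 (t = -4*((46 + 53) + 29) = -4*(99 + 29) = -4*128 = -1*512 = -512)
(22281 - 26233)*(t + s) = (22281 - 26233)*(-512 + 42355) = -3952*41843 = -165363536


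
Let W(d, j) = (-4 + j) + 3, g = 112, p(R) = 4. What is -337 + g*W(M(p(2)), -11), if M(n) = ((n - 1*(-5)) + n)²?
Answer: -1681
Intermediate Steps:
M(n) = (5 + 2*n)² (M(n) = ((n + 5) + n)² = ((5 + n) + n)² = (5 + 2*n)²)
W(d, j) = -1 + j
-337 + g*W(M(p(2)), -11) = -337 + 112*(-1 - 11) = -337 + 112*(-12) = -337 - 1344 = -1681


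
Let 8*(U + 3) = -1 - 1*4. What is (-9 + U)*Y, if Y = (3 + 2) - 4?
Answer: -101/8 ≈ -12.625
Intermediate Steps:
U = -29/8 (U = -3 + (-1 - 1*4)/8 = -3 + (-1 - 4)/8 = -3 + (⅛)*(-5) = -3 - 5/8 = -29/8 ≈ -3.6250)
Y = 1 (Y = 5 - 4 = 1)
(-9 + U)*Y = (-9 - 29/8)*1 = -101/8*1 = -101/8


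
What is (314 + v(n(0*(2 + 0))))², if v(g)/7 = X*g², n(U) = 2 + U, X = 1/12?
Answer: 900601/9 ≈ 1.0007e+5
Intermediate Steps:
X = 1/12 (X = 1*(1/12) = 1/12 ≈ 0.083333)
v(g) = 7*g²/12 (v(g) = 7*(g²/12) = 7*g²/12)
(314 + v(n(0*(2 + 0))))² = (314 + 7*(2 + 0*(2 + 0))²/12)² = (314 + 7*(2 + 0*2)²/12)² = (314 + 7*(2 + 0)²/12)² = (314 + (7/12)*2²)² = (314 + (7/12)*4)² = (314 + 7/3)² = (949/3)² = 900601/9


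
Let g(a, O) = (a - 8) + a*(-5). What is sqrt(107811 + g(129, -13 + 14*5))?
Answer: sqrt(107287) ≈ 327.55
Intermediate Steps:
g(a, O) = -8 - 4*a (g(a, O) = (-8 + a) - 5*a = -8 - 4*a)
sqrt(107811 + g(129, -13 + 14*5)) = sqrt(107811 + (-8 - 4*129)) = sqrt(107811 + (-8 - 516)) = sqrt(107811 - 524) = sqrt(107287)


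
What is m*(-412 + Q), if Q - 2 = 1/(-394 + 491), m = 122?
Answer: -4851818/97 ≈ -50019.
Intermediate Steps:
Q = 195/97 (Q = 2 + 1/(-394 + 491) = 2 + 1/97 = 195/97 ≈ 2.0103)
m*(-412 + Q) = 122*(-412 + 195/97) = 122*(-39769/97) = -4851818/97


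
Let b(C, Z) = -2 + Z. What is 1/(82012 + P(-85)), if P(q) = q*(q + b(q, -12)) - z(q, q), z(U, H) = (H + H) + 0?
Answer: 1/90597 ≈ 1.1038e-5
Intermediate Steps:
z(U, H) = 2*H (z(U, H) = 2*H + 0 = 2*H)
P(q) = -2*q + q*(-14 + q) (P(q) = q*(q + (-2 - 12)) - 2*q = q*(q - 14) - 2*q = q*(-14 + q) - 2*q = -2*q + q*(-14 + q))
1/(82012 + P(-85)) = 1/(82012 - 85*(-16 - 85)) = 1/(82012 - 85*(-101)) = 1/(82012 + 8585) = 1/90597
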